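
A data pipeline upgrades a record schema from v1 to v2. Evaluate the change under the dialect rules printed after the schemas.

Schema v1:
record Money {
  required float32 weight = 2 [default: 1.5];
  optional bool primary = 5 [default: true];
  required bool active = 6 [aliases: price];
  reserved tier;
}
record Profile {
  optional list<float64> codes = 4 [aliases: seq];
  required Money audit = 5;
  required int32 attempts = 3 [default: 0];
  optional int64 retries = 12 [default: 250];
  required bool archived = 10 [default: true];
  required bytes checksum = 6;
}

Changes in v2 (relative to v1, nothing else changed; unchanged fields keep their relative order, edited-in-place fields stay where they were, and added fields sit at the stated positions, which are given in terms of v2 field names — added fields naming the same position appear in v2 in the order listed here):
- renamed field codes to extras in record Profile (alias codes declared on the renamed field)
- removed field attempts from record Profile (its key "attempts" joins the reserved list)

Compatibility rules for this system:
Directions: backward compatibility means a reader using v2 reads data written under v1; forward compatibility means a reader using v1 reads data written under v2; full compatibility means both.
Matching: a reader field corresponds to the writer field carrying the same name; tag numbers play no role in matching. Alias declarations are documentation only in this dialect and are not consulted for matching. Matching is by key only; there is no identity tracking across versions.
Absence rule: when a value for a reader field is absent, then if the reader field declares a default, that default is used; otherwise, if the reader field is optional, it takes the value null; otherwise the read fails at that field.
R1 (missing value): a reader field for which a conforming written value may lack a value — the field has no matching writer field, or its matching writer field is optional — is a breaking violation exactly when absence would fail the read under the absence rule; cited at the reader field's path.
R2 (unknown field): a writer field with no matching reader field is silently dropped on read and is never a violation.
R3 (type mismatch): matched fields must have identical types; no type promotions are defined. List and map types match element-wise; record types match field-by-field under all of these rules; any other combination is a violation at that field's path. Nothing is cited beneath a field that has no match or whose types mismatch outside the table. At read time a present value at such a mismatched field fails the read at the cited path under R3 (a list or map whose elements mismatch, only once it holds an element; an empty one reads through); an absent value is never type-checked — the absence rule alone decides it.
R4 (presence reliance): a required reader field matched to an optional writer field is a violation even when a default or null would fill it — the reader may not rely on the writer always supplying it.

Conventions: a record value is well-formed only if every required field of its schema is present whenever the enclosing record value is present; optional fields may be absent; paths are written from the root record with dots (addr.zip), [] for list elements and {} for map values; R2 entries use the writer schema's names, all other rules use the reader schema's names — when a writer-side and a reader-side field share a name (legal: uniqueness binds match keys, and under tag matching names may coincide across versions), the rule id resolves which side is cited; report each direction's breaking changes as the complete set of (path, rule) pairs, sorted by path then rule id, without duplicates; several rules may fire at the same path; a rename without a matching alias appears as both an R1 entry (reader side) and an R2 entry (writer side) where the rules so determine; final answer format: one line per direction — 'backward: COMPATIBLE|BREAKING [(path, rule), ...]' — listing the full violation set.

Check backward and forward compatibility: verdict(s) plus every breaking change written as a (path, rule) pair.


arrows below run writer -> reader for Profile
backward for Profile (reader v2, writer v1):
  no writer field matches reader extras
  writer required, Money -> Money: reader audit maps from writer audit
  writer optional, int64 -> int64: reader retries maps from writer retries
  writer required, bool -> bool: reader archived maps from writer archived
  writer required, bytes -> bytes: reader checksum maps from writer checksum
  codes (writer side), unknown to reader
  attempts (writer side), unknown to reader
  writer required, float32 -> float32: reader audit.weight maps from writer audit.weight
  writer optional, bool -> bool: reader audit.primary maps from writer audit.primary
  writer required, bool -> bool: reader audit.active maps from writer audit.active
  nothing fires on Profile: backward is COMPATIBLE
forward for Profile (reader v1, writer v2):
  no writer field matches reader codes
  writer required, Money -> Money: reader audit maps from writer audit
  no writer field matches reader attempts
  writer optional, int64 -> int64: reader retries maps from writer retries
  writer required, bool -> bool: reader archived maps from writer archived
  writer required, bytes -> bytes: reader checksum maps from writer checksum
  extras (writer side), unknown to reader
  writer required, float32 -> float32: reader audit.weight maps from writer audit.weight
  writer optional, bool -> bool: reader audit.primary maps from writer audit.primary
  writer required, bool -> bool: reader audit.active maps from writer audit.active
  nothing fires on Profile: forward is COMPATIBLE

backward: COMPATIBLE []; forward: COMPATIBLE []


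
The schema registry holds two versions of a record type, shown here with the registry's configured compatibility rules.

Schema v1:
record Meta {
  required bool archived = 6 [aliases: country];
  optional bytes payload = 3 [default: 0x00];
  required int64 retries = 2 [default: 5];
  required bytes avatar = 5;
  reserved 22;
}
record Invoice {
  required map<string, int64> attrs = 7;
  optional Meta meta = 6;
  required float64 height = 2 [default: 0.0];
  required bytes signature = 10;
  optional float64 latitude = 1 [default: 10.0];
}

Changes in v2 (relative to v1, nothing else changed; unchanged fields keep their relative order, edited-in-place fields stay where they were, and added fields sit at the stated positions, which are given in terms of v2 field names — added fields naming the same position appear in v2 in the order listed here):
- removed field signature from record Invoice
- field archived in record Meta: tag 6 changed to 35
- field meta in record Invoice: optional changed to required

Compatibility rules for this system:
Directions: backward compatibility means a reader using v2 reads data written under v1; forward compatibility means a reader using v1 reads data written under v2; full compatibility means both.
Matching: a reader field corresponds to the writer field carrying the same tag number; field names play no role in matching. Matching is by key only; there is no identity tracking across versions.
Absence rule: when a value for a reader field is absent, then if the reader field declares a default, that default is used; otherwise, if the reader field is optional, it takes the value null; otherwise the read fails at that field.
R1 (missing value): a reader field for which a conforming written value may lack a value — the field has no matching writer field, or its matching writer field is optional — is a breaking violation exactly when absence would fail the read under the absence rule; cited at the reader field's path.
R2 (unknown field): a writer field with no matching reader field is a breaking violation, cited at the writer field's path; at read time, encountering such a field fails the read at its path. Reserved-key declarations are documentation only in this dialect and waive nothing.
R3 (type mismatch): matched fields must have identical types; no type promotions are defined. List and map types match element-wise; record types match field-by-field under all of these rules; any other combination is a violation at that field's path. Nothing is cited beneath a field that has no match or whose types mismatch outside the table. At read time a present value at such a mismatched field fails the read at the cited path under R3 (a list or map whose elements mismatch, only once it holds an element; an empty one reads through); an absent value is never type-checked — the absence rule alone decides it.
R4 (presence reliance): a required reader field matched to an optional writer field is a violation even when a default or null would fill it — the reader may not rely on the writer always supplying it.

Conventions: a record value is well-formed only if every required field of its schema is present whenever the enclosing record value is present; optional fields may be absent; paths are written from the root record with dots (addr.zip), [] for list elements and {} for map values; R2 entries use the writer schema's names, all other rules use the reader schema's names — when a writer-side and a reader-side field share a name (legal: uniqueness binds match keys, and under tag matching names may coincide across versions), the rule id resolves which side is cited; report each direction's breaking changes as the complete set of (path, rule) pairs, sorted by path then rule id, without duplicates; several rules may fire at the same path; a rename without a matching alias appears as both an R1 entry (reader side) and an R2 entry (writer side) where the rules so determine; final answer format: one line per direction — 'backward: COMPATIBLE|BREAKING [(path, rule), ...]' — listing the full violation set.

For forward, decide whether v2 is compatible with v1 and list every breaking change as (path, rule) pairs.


arrows below run writer -> reader for Invoice
forward pass over Invoice, reader schema v1, writer schema v2:
  writer required, map<string, int64> -> map<string, int64>: reader attrs maps from writer attrs
  writer required, Meta -> Meta: reader meta maps from writer meta
  writer required, float64 -> float64: reader height maps from writer height
  no writer field matches reader signature
  writer optional, float64 -> float64: reader latitude maps from writer latitude
  no writer field matches reader meta.archived
  writer optional, bytes -> bytes: reader meta.payload maps from writer meta.payload
  writer required, int64 -> int64: reader meta.retries maps from writer meta.retries
  writer required, bytes -> bytes: reader meta.avatar maps from writer meta.avatar
  writer field meta.archived has no reader counterpart
  violation R1 at meta.archived
  violation R2 at meta.archived
  violation R1 at signature
  => forward: BREAKING (3)
checking off the Invoice differences that do not matter here:
  field meta in record Invoice: optional changed to required -> fires only in the backward direction of Invoice, which is not asked here

forward: BREAKING [(meta.archived, R1), (meta.archived, R2), (signature, R1)]


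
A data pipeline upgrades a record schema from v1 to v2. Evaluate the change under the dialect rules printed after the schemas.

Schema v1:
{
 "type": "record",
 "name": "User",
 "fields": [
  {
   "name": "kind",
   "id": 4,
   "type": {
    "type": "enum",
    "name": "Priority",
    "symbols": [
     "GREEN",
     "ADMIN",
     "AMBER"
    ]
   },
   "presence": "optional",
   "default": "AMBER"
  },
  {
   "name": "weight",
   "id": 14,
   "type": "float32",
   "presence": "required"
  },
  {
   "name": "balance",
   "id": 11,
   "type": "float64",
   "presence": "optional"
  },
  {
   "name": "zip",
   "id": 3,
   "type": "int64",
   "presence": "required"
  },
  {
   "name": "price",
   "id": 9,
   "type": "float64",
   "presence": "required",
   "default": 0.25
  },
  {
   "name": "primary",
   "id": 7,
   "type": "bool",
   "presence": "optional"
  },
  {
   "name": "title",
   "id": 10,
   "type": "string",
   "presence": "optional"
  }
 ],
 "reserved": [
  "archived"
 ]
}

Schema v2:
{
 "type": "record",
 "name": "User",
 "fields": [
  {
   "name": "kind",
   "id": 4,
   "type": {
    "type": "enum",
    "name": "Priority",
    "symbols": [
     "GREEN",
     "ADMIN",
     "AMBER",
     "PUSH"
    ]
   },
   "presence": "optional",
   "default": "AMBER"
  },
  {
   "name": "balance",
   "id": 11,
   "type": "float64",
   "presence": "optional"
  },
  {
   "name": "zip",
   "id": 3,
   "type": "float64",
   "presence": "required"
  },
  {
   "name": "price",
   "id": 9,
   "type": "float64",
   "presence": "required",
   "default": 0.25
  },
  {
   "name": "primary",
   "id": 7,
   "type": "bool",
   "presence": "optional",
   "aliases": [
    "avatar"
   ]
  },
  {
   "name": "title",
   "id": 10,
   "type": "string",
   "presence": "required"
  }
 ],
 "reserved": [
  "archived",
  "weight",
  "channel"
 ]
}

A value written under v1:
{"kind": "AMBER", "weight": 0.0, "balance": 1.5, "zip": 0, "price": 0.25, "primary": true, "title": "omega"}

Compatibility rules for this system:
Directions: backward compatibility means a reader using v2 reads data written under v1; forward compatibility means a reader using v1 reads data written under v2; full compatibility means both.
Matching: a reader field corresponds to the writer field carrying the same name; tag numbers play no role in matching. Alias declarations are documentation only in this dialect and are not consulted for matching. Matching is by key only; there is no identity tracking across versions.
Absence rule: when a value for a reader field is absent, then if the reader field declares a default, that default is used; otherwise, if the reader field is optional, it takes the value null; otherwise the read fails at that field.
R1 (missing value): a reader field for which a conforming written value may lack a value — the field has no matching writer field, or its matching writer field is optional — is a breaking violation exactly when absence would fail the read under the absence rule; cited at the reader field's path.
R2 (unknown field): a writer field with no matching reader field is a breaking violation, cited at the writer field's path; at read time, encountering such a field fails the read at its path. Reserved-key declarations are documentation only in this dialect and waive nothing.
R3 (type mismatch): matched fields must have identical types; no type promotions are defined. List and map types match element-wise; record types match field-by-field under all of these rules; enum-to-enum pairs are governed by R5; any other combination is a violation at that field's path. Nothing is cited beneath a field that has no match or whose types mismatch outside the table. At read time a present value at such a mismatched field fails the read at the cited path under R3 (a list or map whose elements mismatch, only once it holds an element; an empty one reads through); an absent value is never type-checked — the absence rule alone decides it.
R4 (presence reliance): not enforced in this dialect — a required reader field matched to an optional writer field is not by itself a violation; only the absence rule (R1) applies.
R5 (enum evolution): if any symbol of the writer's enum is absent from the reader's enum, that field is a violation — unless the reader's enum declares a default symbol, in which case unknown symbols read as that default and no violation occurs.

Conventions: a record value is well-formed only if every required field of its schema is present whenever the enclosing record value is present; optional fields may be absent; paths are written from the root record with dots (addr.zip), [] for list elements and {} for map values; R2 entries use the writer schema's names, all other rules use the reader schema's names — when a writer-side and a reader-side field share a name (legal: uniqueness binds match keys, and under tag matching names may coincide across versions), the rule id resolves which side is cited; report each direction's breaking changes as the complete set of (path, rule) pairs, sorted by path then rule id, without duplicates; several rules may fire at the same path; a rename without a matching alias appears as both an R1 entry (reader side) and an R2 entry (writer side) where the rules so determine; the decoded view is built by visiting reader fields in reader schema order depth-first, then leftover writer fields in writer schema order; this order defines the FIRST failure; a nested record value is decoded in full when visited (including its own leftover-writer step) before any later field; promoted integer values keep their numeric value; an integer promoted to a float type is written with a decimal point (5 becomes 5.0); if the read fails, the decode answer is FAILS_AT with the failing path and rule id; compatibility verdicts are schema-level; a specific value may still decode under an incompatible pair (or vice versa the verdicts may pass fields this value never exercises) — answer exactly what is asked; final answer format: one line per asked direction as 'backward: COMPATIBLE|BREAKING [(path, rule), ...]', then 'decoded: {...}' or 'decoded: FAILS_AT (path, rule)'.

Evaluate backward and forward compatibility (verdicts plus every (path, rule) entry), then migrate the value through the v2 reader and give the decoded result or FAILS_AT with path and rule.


each type pair in User: writer, then reader
backward for User (reader v2, writer v1):
  Priority -> Priority, writer optional: kind aligns to kind
  float64 -> float64, writer optional: balance aligns to balance
  int64 -> float64, writer required: zip aligns to zip
  float64 -> float64, writer required: price aligns to price
  bool -> bool, writer optional: primary aligns to primary
  string -> string, writer optional: title aligns to title
  leftover writer field: weight
  R1 fires at title
  R2 fires at weight
  R3 fires at zip
  backward on User therefore BREAKING (3)
forward for User (reader v1, writer v2):
  Priority -> Priority, writer optional: kind aligns to kind
  weight: no writer match
  float64 -> float64, writer optional: balance aligns to balance
  float64 -> int64, writer required: zip aligns to zip
  float64 -> float64, writer required: price aligns to price
  bool -> bool, writer optional: primary aligns to primary
  string -> string, writer required: title aligns to title
  R5 fires at kind
  R1 fires at weight
  R3 fires at zip
  forward on User therefore BREAKING (3)
migrating the User value to v2:
  kind := "AMBER"
  balance := 1.5
  read fails at zip under R3
  => FAILS_AT (zip, R3)

backward: BREAKING [(title, R1), (weight, R2), (zip, R3)]; forward: BREAKING [(kind, R5), (weight, R1), (zip, R3)]; decoded: FAILS_AT (zip, R3)


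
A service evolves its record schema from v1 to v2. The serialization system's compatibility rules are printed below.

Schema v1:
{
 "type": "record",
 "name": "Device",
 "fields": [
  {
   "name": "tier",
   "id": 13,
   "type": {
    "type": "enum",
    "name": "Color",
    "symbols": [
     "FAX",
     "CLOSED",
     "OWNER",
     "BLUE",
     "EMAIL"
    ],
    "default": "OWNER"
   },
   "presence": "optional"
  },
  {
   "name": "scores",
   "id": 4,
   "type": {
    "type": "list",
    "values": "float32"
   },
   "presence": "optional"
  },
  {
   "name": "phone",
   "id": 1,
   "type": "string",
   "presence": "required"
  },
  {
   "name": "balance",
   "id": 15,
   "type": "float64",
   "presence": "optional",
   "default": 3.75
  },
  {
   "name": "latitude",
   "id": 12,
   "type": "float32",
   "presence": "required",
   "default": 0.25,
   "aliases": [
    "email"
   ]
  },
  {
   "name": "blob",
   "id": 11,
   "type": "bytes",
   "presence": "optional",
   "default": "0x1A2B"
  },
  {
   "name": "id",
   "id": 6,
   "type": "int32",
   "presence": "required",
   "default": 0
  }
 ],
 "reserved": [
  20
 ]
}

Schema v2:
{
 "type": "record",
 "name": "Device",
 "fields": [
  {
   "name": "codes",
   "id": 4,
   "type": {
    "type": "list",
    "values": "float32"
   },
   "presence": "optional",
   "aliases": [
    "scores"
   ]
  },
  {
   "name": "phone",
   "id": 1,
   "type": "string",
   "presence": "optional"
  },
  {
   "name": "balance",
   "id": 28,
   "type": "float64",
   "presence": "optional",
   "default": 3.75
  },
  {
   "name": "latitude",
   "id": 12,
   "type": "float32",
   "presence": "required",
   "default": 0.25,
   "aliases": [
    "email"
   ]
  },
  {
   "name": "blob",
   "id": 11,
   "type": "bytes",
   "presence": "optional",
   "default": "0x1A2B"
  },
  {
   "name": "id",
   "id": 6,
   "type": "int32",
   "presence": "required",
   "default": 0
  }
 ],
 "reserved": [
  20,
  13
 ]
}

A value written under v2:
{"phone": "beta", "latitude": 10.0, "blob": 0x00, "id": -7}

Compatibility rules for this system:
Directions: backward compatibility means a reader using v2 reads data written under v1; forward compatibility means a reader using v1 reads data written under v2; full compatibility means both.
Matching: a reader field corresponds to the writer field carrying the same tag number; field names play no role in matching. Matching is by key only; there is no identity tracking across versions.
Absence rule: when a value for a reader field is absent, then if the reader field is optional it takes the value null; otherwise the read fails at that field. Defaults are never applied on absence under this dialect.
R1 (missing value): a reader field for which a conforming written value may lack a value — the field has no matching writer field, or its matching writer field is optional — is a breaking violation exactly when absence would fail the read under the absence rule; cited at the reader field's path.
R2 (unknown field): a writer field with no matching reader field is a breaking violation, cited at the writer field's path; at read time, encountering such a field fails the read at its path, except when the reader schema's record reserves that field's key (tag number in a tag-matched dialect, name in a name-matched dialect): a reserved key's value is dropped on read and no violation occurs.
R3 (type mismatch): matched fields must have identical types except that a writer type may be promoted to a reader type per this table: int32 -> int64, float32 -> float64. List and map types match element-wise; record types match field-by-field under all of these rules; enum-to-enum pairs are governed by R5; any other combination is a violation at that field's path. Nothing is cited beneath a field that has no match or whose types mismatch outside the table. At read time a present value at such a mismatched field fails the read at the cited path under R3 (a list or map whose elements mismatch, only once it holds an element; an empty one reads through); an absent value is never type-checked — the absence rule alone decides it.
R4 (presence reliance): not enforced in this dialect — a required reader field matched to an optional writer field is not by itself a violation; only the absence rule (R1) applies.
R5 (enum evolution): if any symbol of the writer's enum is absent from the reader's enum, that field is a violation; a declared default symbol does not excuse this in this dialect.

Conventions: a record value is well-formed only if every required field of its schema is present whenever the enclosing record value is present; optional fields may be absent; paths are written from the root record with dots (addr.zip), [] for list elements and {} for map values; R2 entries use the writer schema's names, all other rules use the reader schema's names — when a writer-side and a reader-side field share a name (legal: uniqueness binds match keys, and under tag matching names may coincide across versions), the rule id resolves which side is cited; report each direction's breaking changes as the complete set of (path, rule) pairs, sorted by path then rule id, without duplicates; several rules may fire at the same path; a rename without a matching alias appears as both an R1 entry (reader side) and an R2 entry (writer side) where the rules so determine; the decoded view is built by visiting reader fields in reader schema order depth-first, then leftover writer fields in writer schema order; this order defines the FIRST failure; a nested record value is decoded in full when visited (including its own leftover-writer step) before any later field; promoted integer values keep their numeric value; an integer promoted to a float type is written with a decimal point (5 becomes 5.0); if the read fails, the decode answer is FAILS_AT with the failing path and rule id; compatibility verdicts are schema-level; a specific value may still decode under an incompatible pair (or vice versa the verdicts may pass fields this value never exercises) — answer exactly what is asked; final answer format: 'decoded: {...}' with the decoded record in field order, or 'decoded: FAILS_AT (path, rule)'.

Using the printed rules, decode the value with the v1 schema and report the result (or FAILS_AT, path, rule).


in Device below, arrows point writer -> reader
decoding the Device value with the v1 reader:
  tier := null (not supplied -> null)
  scores := null (not supplied -> null)
  phone := "beta"
  balance := null (not supplied -> null)
  latitude := 10.0
  blob := 0x00
  id := -7
  => decoded: {"tier": null, "scores": null, "phone": "beta", "balance": null, "latitude": 10.0, "blob": 0x00, "id": -7}
the rest of the Device diff is inert for this question:
  field phone in record Device: required changed to optional -> affects the rule determinations only; this particular Device value decodes identically
  renamed field scores to codes in record Device (alias scores declared on the renamed field) -> inert under this dialect — no rule fires on Device and the result does not move
  field balance in record Device: tag 15 changed to 28 -> affects the rule determinations only; this particular Device value decodes identically
  removed field tier from record Device (its key 13 joins the reserved list) -> inert under this dialect — no rule fires on Device and the result does not move

decoded: {"tier": null, "scores": null, "phone": "beta", "balance": null, "latitude": 10.0, "blob": 0x00, "id": -7}


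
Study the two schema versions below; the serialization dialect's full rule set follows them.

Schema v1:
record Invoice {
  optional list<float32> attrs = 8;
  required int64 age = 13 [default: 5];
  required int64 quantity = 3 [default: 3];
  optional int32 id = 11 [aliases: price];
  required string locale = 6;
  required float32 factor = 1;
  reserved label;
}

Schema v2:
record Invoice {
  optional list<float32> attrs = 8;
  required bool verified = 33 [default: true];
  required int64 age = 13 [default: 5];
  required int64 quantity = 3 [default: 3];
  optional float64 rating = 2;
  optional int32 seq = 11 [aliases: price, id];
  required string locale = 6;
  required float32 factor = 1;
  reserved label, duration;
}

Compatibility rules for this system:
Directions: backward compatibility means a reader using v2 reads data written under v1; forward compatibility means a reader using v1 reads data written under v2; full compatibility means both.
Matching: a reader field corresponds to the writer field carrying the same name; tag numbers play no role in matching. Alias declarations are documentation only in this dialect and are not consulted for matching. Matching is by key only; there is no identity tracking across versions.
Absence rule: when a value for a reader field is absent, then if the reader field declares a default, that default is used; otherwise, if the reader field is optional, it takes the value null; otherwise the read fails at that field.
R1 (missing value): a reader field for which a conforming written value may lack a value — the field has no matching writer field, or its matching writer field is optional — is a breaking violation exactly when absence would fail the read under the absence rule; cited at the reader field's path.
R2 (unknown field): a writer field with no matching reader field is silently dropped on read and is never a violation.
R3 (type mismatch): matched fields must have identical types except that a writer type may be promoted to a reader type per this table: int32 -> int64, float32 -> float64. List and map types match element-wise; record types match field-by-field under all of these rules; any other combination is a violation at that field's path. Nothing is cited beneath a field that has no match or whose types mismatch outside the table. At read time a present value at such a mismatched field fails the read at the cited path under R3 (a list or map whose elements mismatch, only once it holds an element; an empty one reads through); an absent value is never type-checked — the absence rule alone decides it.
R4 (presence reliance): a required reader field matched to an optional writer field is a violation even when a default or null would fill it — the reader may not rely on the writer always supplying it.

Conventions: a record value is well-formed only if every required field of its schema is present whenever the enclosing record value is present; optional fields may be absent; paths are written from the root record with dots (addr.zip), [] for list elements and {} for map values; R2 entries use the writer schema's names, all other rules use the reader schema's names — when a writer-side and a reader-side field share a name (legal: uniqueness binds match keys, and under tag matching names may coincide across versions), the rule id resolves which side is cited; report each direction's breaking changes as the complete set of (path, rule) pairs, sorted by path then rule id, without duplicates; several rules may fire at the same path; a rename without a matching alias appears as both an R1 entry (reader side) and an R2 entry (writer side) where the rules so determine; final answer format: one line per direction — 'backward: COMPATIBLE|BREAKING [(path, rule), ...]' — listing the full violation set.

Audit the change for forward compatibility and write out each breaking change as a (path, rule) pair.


each type pair in Invoice: writer, then reader
forward analysis of Invoice with v1 as reader and v2 as writer:
  attrs <- attrs (list<float32> -> list<float32>, writer optional)
  age <- age (int64 -> int64, writer required)
  quantity <- quantity (int64 -> int64, writer required)
  id has no writer counterpart
  locale <- locale (string -> string, writer required)
  factor <- factor (float32 -> float32, writer required)
  writer field verified has no reader counterpart
  writer field rating has no reader counterpart
  writer field seq has no reader counterpart
  => forward: COMPATIBLE
the other Invoice changes do not affect what is asked:
  added field rating to record Invoice: optional float64, tag 2 (in v2 it sits immediately before seq) -> fires no rule on Invoice, leaving the asked answer as it is
  renamed field id to seq in record Invoice (alias id declared on the renamed field) -> fires no rule on Invoice, leaving the asked answer as it is
  added field verified to record Invoice: required bool, tag 33, default true (in v2 it sits immediately before age) -> fires no rule on Invoice, leaving the asked answer as it is

forward: COMPATIBLE []


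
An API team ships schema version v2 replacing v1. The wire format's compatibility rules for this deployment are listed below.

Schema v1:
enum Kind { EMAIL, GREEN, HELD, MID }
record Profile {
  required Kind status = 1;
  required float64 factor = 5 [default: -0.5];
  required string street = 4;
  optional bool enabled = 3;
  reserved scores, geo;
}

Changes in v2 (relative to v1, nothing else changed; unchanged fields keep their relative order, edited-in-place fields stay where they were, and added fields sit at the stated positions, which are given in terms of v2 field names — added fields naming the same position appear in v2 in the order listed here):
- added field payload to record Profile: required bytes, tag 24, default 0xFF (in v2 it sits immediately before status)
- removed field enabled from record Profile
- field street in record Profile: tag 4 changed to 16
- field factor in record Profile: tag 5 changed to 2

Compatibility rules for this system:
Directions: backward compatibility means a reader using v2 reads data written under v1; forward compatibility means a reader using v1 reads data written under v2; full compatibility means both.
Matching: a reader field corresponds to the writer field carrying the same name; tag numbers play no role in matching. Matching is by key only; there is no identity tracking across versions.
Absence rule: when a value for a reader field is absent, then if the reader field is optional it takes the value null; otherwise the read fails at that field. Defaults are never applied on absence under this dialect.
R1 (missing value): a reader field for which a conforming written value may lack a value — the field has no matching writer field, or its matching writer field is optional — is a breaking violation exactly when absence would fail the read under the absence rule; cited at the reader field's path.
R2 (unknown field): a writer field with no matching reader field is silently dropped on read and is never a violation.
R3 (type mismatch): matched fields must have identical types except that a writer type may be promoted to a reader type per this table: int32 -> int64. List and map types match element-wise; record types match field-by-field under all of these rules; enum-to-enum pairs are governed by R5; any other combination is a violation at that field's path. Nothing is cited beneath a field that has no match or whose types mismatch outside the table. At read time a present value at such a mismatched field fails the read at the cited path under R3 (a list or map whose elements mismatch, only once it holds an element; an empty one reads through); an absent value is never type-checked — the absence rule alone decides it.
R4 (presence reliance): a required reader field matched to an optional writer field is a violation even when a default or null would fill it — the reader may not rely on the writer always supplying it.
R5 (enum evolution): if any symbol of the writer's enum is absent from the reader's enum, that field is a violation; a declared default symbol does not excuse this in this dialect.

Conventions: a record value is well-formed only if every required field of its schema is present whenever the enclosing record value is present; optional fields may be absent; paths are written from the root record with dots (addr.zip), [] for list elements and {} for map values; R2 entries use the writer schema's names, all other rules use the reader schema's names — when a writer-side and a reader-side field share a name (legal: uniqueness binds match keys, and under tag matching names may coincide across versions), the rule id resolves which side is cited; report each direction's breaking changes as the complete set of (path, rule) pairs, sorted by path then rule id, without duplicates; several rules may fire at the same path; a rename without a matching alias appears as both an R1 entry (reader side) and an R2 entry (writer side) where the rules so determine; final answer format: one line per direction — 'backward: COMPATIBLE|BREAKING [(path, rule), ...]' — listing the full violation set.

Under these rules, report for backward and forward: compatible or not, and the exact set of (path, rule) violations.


the writer's type comes first in each Profile pair
checking backward for Profile: reader v2 against writer v1:
  payload: no writer-side match
  Kind -> Kind, writer required: status aligns to status
  float64 -> float64, writer required: factor aligns to factor
  string -> string, writer required: street aligns to street
  writer field enabled has no reader counterpart
  R1 fires at payload
  => backward verdict for Profile: BREAKING, 1 violation(s)
checking forward for Profile: reader v1 against writer v2:
  Kind -> Kind, writer required: status aligns to status
  float64 -> float64, writer required: factor aligns to factor
  string -> string, writer required: street aligns to street
  enabled: no writer-side match
  writer field payload has no reader counterpart
  => forward verdict for Profile: COMPATIBLE, no violations

backward: BREAKING [(payload, R1)]; forward: COMPATIBLE []


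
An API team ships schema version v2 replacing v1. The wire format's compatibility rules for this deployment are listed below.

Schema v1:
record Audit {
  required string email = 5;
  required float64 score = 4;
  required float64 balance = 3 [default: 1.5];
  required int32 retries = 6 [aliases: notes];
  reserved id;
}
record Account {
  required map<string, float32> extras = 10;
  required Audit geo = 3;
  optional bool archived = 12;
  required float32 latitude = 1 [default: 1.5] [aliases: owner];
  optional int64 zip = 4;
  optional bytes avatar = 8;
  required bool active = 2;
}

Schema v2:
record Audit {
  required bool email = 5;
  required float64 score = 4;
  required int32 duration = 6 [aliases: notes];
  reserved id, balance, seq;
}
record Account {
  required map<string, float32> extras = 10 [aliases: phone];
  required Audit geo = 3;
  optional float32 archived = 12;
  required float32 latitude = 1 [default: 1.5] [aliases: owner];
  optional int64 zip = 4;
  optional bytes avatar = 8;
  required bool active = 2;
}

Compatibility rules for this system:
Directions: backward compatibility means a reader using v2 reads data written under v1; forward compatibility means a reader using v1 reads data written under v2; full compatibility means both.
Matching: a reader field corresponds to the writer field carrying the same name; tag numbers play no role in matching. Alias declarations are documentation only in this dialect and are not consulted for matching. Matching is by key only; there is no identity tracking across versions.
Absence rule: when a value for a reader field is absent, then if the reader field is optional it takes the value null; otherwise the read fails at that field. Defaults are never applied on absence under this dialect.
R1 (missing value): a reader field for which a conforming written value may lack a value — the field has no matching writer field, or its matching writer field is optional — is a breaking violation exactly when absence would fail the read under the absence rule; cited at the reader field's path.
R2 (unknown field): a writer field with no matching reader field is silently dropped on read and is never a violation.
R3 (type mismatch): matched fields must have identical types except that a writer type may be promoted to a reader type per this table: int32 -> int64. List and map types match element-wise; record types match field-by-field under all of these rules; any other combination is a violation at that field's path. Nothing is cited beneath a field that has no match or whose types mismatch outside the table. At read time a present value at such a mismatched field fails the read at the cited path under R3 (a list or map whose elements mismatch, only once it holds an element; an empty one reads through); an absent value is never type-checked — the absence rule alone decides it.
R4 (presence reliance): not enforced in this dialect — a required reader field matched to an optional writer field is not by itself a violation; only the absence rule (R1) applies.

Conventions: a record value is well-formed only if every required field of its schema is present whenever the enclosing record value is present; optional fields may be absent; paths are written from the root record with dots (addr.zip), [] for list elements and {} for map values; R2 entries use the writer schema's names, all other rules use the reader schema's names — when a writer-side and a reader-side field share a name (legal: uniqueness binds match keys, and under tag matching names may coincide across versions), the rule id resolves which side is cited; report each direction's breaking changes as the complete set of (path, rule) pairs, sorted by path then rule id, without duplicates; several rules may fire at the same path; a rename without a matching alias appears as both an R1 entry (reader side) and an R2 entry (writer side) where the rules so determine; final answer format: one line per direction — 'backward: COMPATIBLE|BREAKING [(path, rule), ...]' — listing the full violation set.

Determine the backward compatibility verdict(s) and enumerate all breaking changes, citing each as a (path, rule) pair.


arrows below run writer -> reader for Account
checking backward for Account: reader v2 against writer v1:
  extras: map<string, float32> -> map<string, float32>, writer required; from extras
  geo: Audit -> Audit, writer required; from geo
  archived: bool -> float32, writer optional; from archived
  latitude: float32 -> float32, writer required; from latitude
  zip: int64 -> int64, writer optional; from zip
  avatar: bytes -> bytes, writer optional; from avatar
  active: bool -> bool, writer required; from active
  geo.email: string -> bool, writer required; from geo.email
  geo.score: float64 -> float64, writer required; from geo.score
  geo.duration: no writer match
  leftover writer field: geo.balance
  leftover writer field: geo.retries
  rule R3 violated at archived
  rule R1 violated at geo.duration
  rule R3 violated at geo.email
  => 3 violation(s): backward is BREAKING for Account
the rest of the Account diff is inert for this question:
  removed field balance from record Audit (its key "balance" joins the reserved list) -> its effect on Account is confined to the forward direction, not asked

backward: BREAKING [(archived, R3), (geo.duration, R1), (geo.email, R3)]
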